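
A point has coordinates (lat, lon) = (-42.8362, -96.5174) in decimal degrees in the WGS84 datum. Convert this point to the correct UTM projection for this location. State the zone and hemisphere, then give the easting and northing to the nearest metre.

Longitude -96.5174° lies in the 6° band [-102°, -96°), giving zone 14; latitude is south of the equator, so 14S.
Zone 14 central meridian λ₀ = 6×14 − 183 = -99°; Δλ = +2.4826°.
Transverse Mercator on WGS84 with k₀ = 0.9996 gives E = 702894.216 m, N = 5254385.049 m.

Zone 14S: E 702894 m, N 5254385 m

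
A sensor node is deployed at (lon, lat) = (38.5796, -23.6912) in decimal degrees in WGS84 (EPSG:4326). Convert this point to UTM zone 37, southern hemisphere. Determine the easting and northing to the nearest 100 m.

E 457100 m, N 7379900 m

Zone 37 central meridian λ₀ = 6×37 − 183 = 39°; Δλ = -0.4204°.
Transverse Mercator on WGS84 with k₀ = 0.9996 gives E = 457138.991 m, N = 7379898.050 m.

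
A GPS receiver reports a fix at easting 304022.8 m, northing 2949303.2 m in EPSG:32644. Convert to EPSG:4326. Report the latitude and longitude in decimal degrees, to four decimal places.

lat 26.6511°, lon 79.0310°

Zone 44N: λ₀ = 81°, k₀ = 0.9996, false easting 500000 m.
Meridian distance M = (N − FN)/k₀ = 2950483.4 m.
Inverse transverse Mercator on WGS84 gives φ = 26.65110013°, λ = 79.03100007°.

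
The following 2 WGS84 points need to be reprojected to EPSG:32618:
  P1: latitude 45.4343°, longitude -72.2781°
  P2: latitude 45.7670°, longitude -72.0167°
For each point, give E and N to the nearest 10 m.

UTM zone 18N: λ₀ = -75°, k₀ = 0.9996.
P1 (45.4343°, -72.2781°) → (712899.407, 5034801.670) m.
P2 (45.7670°, -72.0167°) → (731968.841, 5072489.152) m.

P1: E 712900 m, N 5034800 m; P2: E 731970 m, N 5072490 m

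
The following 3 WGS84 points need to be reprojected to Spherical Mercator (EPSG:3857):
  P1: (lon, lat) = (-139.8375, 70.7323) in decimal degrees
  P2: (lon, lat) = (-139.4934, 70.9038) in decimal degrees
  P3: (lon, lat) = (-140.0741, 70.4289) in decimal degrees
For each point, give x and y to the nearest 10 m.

Web Mercator: x = R·λ, y = R·ln tan(π/4+φ/2), R = 6378137 m.
P1 (70.7323°, -139.8375°) → (-15566639.294, 11311354.292) m.
P2 (70.9038°, -139.4934°) → (-15528334.257, 11369459.014) m.
P3 (70.4289°, -140.0741°) → (-15592977.485, 11209769.357) m.

P1: x -15566640 m, y 11311350 m; P2: x -15528330 m, y 11369460 m; P3: x -15592980 m, y 11209770 m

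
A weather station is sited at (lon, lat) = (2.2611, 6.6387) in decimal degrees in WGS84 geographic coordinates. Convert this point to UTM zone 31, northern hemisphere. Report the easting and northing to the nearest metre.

E 418324 m, N 733870 m

Zone 31 central meridian λ₀ = 6×31 − 183 = 3°; Δλ = -0.7389°.
Transverse Mercator on WGS84 with k₀ = 0.9996 gives E = 418324.358 m, N = 733869.592 m.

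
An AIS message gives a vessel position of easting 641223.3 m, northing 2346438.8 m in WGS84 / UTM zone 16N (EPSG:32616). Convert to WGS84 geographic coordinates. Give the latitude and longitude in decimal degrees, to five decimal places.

lat 21.21400°, lon -85.63930°

Zone 16N: λ₀ = -87°, k₀ = 0.9996, false easting 500000 m.
Meridian distance M = (N − FN)/k₀ = 2347377.8 m.
Inverse transverse Mercator on WGS84 gives φ = 21.21400013°, λ = -85.63929952°.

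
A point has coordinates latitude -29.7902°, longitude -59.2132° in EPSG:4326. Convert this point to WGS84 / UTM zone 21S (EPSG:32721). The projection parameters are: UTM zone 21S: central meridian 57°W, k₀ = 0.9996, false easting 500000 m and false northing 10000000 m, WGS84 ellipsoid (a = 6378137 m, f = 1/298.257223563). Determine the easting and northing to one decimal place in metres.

Zone 21 central meridian λ₀ = 6×21 − 183 = -57°; Δλ = -2.2132°.
Transverse Mercator on WGS84 with k₀ = 0.9996 gives E = 286067.280 m, N = 6702408.358 m.

E 286067.3 m, N 6702408.4 m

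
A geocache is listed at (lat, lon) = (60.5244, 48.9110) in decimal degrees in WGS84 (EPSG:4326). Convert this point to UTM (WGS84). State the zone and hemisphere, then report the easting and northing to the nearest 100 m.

Zone 39N: E 385300 m, N 6711600 m

Longitude 48.9110° lies in the 6° band [48°, 54°), giving zone 39; latitude is north of the equator, so 39N.
Zone 39 central meridian λ₀ = 6×39 − 183 = 51°; Δλ = -2.0890°.
Transverse Mercator on WGS84 with k₀ = 0.9996 gives E = 385342.473 m, N = 6711634.709 m.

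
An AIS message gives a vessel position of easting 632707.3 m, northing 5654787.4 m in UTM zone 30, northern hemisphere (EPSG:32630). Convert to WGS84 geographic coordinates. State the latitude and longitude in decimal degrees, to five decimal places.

lat 51.02930°, lon -1.10750°

Zone 30N: λ₀ = -3°, k₀ = 0.9996, false easting 500000 m.
Meridian distance M = (N − FN)/k₀ = 5657050.2 m.
Inverse transverse Mercator on WGS84 gives φ = 51.02929991°, λ = -1.10749986°.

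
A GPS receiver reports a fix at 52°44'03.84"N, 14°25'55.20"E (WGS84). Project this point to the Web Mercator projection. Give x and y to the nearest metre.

x 1606563 m, y 6934019 m

Web Mercator is spherical with R = a = 6378137 m.
x = R·λ = 6378137 × 0.251885918 = 1606562.891 m.
y = R·ln tan(π/4 + φ/2) = 6378137 × 1.087154357 = 6934019.429 m.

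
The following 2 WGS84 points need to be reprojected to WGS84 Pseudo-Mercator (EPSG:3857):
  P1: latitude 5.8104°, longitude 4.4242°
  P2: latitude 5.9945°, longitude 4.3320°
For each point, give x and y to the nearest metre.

Web Mercator: x = R·λ, y = R·ln tan(π/4+φ/2), R = 6378137 m.
P1 (5.8104°, 4.4242°) → (492499.691, 647922.274) m.
P2 (5.9945°, 4.3320°) → (482236.034, 668525.430) m.

P1: x 492500 m, y 647922 m; P2: x 482236 m, y 668525 m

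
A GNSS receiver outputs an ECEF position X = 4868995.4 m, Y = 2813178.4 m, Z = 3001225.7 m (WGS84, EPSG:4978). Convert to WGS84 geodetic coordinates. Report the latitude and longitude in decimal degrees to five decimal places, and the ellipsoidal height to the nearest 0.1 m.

lat 28.24970°, lon 30.01820°, h 667.2 m

λ = atan2(Y, X) = 30.01820031°; p = √(X²+Y²) = 5623263.2 m.
Bowring's method on WGS84 (a = 6378137 m, b = 6356752.314 m) gives φ = 28.24969971°, h = 667.220 m.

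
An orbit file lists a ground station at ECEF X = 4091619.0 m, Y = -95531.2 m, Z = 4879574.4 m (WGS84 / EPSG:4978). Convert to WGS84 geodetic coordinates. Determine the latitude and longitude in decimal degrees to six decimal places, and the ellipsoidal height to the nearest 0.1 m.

lat 50.201100°, lon -1.337500°, h 3172.2 m

λ = atan2(Y, X) = -1.33749997°; p = √(X²+Y²) = 4092734.1 m.
Bowring's method on WGS84 (a = 6378137 m, b = 6356752.314 m) gives φ = 50.20110037°, h = 3172.225 m.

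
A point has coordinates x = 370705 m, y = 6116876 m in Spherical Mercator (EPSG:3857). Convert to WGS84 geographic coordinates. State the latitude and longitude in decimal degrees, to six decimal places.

R = 6378137 m. λ = x/R = 3.33009967°.
φ = 2·arctan(exp(y/R)) − 90° = 2·arctan(2.60919) − 90° = 48.06020108°.

lat 48.060201°, lon 3.330100°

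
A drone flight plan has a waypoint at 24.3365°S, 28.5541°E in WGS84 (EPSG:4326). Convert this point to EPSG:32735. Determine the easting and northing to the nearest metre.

Zone 35 central meridian λ₀ = 6×35 − 183 = 27°; Δλ = +1.5541°.
Transverse Mercator on WGS84 with k₀ = 0.9996 gives E = 657668.305 m, N = 7307636.076 m.

E 657668 m, N 7307636 m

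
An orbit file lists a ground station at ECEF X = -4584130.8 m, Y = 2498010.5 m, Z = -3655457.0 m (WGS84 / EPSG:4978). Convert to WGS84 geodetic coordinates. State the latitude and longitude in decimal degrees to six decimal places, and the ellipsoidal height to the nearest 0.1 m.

λ = atan2(Y, X) = 151.41290001°; p = √(X²+Y²) = 5220566.2 m.
Bowring's method on WGS84 (a = 6378137 m, b = 6356752.314 m) gives φ = -35.18080007°, h = 2043.572 m.

lat -35.180800°, lon 151.412900°, h 2043.6 m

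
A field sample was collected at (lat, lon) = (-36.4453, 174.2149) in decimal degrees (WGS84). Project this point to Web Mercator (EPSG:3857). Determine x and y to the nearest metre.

x 19393514 m, y -4362068 m

Web Mercator is spherical with R = a = 6378137 m.
x = R·λ = 6378137 × 3.040623611 = 19393513.957 m.
y = R·ln tan(π/4 + φ/2) = 6378137 × -0.683909460 = -4362068.233 m.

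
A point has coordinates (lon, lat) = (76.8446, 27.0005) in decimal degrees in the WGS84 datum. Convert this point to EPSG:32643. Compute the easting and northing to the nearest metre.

Zone 43 central meridian λ₀ = 6×43 − 183 = 75°; Δλ = +1.8446°.
Transverse Mercator on WGS84 with k₀ = 0.9996 gives E = 683030.244 m, N = 2987828.526 m.

E 683030 m, N 2987829 m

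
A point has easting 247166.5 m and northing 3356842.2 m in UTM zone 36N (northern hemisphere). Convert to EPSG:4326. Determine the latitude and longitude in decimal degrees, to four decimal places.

lat 30.3170°, lon 30.3706°

Zone 36N: λ₀ = 33°, k₀ = 0.9996, false easting 500000 m.
Meridian distance M = (N − FN)/k₀ = 3358185.5 m.
Inverse transverse Mercator on WGS84 gives φ = 30.31700041°, λ = 30.37060006°.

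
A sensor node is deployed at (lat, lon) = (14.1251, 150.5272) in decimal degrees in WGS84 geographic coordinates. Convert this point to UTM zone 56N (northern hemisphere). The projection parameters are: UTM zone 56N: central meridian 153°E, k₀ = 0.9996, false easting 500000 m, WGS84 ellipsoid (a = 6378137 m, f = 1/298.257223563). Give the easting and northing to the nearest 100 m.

E 233000 m, N 1563000 m

Zone 56 central meridian λ₀ = 6×56 − 183 = 153°; Δλ = -2.4728°.
Transverse Mercator on WGS84 with k₀ = 0.9996 gives E = 233031.985 m, N = 1562968.362 m.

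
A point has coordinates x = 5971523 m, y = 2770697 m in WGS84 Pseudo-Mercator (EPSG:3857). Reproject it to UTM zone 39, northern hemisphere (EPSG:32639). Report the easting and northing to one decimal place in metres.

Web Mercator inverse (R = 6378137 m) → φ = 24.14180327°, λ = 53.64310380°.
UTM 39N forward: E = 768601.367 m, N = 2672461.391 m.

E 768601.4 m, N 2672461.4 m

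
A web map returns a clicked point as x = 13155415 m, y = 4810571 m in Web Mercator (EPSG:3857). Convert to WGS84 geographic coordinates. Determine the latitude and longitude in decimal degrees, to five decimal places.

R = 6378137 m. λ = x/R = 118.17710363°.
φ = 2·arctan(exp(y/R)) − 90° = 2·arctan(2.12597) − 90° = 39.61790055°.

lat 39.61790°, lon 118.17710°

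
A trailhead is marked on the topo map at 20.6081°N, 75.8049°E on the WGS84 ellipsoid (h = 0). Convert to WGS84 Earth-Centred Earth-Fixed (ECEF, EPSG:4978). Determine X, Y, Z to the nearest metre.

X 1464597 m, Y 5790114 m, Z 2230835 m

WGS84: a = 6378137 m, e² = 0.006694380; N(φ) = a/√(1−e²sin²φ) = 6380783.461 m.
X = (N+h)·cosφ·cosλ = 1464597.245 m; Y = (N+h)·cosφ·sinλ = 5790114.130 m; Z = (N(1−e²)+h)·sinφ = 2230835.027 m.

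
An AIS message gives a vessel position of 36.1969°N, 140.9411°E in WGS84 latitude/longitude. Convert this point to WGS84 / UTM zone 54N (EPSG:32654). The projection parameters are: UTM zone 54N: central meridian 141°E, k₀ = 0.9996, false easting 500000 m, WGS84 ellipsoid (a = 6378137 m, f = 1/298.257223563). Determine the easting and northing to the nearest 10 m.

E 494700 m, N 4005790 m

Zone 54 central meridian λ₀ = 6×54 − 183 = 141°; Δλ = -0.0589°.
Transverse Mercator on WGS84 with k₀ = 0.9996 gives E = 494704.710 m, N = 4005789.508 m.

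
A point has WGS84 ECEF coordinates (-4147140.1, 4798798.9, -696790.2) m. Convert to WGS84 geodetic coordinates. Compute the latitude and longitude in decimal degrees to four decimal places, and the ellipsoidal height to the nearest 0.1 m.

lat -6.3113°, lon 130.8337°, h 2774.3 m

λ = atan2(Y, X) = 130.83369975°; p = √(X²+Y²) = 6342494.9 m.
Bowring's method on WGS84 (a = 6378137 m, b = 6356752.314 m) gives φ = -6.31130041°, h = 2774.313 m.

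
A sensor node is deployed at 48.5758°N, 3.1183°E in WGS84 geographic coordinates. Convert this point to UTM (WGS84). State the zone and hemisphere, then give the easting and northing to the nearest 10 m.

Zone 31N: E 508730 m, N 5380310 m

Longitude 3.1183° lies in the 6° band [0°, 6°), giving zone 31; latitude is north of the equator, so 31N.
Zone 31 central meridian λ₀ = 6×31 − 183 = 3°; Δλ = +0.1183°.
Transverse Mercator on WGS84 with k₀ = 0.9996 gives E = 508726.002 m, N = 5380307.979 m.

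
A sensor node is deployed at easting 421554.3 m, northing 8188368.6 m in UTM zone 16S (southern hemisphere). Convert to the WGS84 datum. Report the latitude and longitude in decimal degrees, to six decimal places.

Zone 16S: λ₀ = -87°, k₀ = 0.9996, false easting 500000 m, false northing 10000000 m.
Meridian distance M = (N − FN)/k₀ = -1812356.3 m.
Inverse transverse Mercator on WGS84 gives φ = -16.38470024°, λ = -87.73460017°.

lat -16.384700°, lon -87.734600°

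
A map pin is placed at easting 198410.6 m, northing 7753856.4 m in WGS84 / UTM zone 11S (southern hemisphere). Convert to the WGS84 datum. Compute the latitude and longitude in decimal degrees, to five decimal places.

lat -20.28940°, lon -119.88750°

Zone 11S: λ₀ = -117°, k₀ = 0.9996, false easting 500000 m, false northing 10000000 m.
Meridian distance M = (N − FN)/k₀ = -2247042.4 m.
Inverse transverse Mercator on WGS84 gives φ = -20.28939982°, λ = -119.88750015°.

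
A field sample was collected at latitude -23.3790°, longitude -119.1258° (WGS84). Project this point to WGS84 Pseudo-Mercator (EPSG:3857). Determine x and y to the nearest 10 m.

Web Mercator is spherical with R = a = 6378137 m.
x = R·λ = 6378137 × -2.079137434 = -13261023.396 m.
y = R·ln tan(π/4 + φ/2) = 6378137 × -0.419858821 = -2677917.079 m.

x -13261020 m, y -2677920 m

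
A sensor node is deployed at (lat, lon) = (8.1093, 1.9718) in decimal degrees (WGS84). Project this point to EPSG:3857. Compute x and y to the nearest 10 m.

x 219500 m, y 905750 m

Web Mercator is spherical with R = a = 6378137 m.
x = R·λ = 6378137 × 0.034414402 = 219499.772 m.
y = R·ln tan(π/4 + φ/2) = 6378137 × 0.142008897 = 905752.200 m.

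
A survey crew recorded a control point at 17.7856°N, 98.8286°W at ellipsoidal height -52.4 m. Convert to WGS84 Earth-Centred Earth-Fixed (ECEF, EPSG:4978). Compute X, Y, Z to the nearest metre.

WGS84: a = 6378137 m, e² = 0.006694380; N(φ) = a/√(1−e²sin²φ) = 6380129.852 m.
X = (N+h)·cosφ·cosλ = -932408.473 m; Y = (N+h)·cosφ·sinλ = -6003170.240 m; Z = (N(1−e²)+h)·sinφ = 1935786.597 m.

X -932408 m, Y -6003170 m, Z 1935787 m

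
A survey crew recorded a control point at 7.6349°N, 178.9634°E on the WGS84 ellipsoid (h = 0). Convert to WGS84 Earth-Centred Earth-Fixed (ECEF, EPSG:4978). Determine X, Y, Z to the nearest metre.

X -6320932 m, Y 114371 m, Z 841777 m

WGS84: a = 6378137 m, e² = 0.006694380; N(φ) = a/√(1−e²sin²φ) = 6378513.879 m.
X = (N+h)·cosφ·cosλ = -6320932.419 m; Y = (N+h)·cosφ·sinλ = 114371.313 m; Z = (N(1−e²)+h)·sinφ = 841777.060 m.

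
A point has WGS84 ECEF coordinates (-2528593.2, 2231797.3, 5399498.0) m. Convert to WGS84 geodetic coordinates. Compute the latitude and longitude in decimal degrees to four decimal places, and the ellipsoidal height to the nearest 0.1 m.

λ = atan2(Y, X) = 138.56760015°; p = √(X²+Y²) = 3372640.3 m.
Bowring's method on WGS84 (a = 6378137 m, b = 6356752.314 m) gives φ = 58.18280012°, h = 3528.876 m.

lat 58.1828°, lon 138.5676°, h 3528.9 m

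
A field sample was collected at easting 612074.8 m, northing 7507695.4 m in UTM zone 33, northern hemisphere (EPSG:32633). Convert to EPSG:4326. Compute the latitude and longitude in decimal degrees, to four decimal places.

Zone 33N: λ₀ = 15°, k₀ = 0.9996, false easting 500000 m.
Meridian distance M = (N − FN)/k₀ = 7510699.7 m.
Inverse transverse Mercator on WGS84 gives φ = 67.66309963°, λ = 17.64319886°.

lat 67.6631°, lon 17.6432°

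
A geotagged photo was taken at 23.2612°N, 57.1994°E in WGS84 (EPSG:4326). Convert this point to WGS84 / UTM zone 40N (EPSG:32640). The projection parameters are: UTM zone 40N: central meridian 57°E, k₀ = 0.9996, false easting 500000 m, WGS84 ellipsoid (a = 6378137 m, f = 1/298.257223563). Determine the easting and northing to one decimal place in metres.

Zone 40 central meridian λ₀ = 6×40 − 183 = 57°; Δλ = +0.1994°.
Transverse Mercator on WGS84 with k₀ = 0.9996 gives E = 520395.315 m, N = 2572449.022 m.

E 520395.3 m, N 2572449.0 m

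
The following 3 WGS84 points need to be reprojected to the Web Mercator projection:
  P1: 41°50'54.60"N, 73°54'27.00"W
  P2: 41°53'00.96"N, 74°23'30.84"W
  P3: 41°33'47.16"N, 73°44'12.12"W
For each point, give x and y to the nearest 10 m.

P1: x -8227350 m, y 5138310 m; P2: x -8281270 m, y 5143560 m; P3: x -8208330 m, y 5095760 m

Web Mercator: x = R·λ, y = R·ln tan(π/4+φ/2), R = 6378137 m.
P1 (41.8485°, -73.9075°) → (-8227345.266, 5138312.425) m.
P2 (41.8836°, -74.3919°) → (-8281268.427, 5143559.205) m.
P3 (41.5631°, -73.7367°) → (-8208331.897, 5095756.962) m.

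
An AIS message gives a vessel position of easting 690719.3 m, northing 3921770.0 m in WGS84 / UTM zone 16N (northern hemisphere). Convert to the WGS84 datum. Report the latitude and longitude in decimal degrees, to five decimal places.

Zone 16N: λ₀ = -87°, k₀ = 0.9996, false easting 500000 m.
Meridian distance M = (N − FN)/k₀ = 3923339.3 m.
Inverse transverse Mercator on WGS84 gives φ = 35.42110008°, λ = -84.89929958°.

lat 35.42110°, lon -84.89930°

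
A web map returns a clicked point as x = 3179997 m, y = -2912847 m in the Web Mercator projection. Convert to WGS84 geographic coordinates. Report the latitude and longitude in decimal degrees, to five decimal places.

lat -25.30170°, lon 28.56640°

R = 6378137 m. λ = x/R = 28.56639909°.
φ = 2·arctan(exp(y/R)) − 90° = 2·arctan(0.63338) − 90° = -25.30169664°.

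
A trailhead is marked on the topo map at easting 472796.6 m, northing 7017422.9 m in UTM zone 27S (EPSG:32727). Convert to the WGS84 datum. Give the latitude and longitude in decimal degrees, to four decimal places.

Zone 27S: λ₀ = -21°, k₀ = 0.9996, false easting 500000 m, false northing 10000000 m.
Meridian distance M = (N − FN)/k₀ = -2983770.6 m.
Inverse transverse Mercator on WGS84 gives φ = -26.96489991°, λ = -21.27410017°.

lat -26.9649°, lon -21.2741°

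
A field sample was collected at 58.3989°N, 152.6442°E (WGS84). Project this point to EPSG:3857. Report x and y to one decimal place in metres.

x 16992274.6 m, y 8051585.0 m

Web Mercator is spherical with R = a = 6378137 m.
x = R·λ = 6378137 × 2.664143874 = 16992274.617 m.
y = R·ln tan(π/4 + φ/2) = 6378137 × 1.262372535 = 8051584.971 m.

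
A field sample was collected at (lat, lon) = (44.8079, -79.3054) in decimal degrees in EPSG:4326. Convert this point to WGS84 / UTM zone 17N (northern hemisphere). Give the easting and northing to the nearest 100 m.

Zone 17 central meridian λ₀ = 6×17 − 183 = -81°; Δλ = +1.6946°.
Transverse Mercator on WGS84 with k₀ = 0.9996 gives E = 634006.101 m, N = 4963007.663 m.

E 634000 m, N 4963000 m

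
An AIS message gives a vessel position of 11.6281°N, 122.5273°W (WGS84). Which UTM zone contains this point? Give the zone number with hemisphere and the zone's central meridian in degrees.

UTM zone = ⌊(λ + 180)/6⌋ + 1; -122.5273° ∈ [-126°, -120°) → zone 10.
Hemisphere: N (φ ≥ 0).
Central meridian λ₀ = 6×10 − 183 = -123°.

Zone 10N, central meridian -123°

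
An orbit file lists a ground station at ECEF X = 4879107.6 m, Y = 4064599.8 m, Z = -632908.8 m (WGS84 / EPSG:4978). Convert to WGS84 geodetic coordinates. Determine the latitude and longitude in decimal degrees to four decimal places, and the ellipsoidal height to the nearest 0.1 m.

lat -5.7297°, lon 39.7964°, h 3863.8 m

λ = atan2(Y, X) = 39.79639964°; p = √(X²+Y²) = 6350327.7 m.
Bowring's method on WGS84 (a = 6378137 m, b = 6356752.314 m) gives φ = -5.72969975°, h = 3863.789 m.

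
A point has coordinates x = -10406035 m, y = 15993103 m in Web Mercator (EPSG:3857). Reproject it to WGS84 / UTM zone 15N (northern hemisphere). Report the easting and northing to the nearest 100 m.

E 491300 m, N 8958000 m

Web Mercator inverse (R = 6378137 m) → φ = 80.68449954°, λ = -93.47900288°.
UTM 15N forward: E = 491343.955 m, N = 8958023.670 m.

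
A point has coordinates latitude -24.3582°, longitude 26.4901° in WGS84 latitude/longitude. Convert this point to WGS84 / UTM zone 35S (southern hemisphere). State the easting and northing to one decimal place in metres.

E 448281.6 m, N 7306019.9 m

Zone 35 central meridian λ₀ = 6×35 − 183 = 27°; Δλ = -0.5099°.
Transverse Mercator on WGS84 with k₀ = 0.9996 gives E = 448281.630 m, N = 7306019.890 m.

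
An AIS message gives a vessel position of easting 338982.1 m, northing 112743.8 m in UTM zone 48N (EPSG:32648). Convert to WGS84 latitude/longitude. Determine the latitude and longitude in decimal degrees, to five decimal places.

lat 1.01970°, lon 103.55290°

Zone 48N: λ₀ = 105°, k₀ = 0.9996, false easting 500000 m.
Meridian distance M = (N − FN)/k₀ = 112788.9 m.
Inverse transverse Mercator on WGS84 gives φ = 1.01970000°, λ = 103.55289994°.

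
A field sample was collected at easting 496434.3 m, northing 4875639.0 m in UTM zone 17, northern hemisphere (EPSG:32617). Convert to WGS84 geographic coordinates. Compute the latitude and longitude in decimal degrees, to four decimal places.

Zone 17N: λ₀ = -81°, k₀ = 0.9996, false easting 500000 m.
Meridian distance M = (N − FN)/k₀ = 4877590.0 m.
Inverse transverse Mercator on WGS84 gives φ = 44.03389988°, λ = -81.04449980°.

lat 44.0339°, lon -81.0445°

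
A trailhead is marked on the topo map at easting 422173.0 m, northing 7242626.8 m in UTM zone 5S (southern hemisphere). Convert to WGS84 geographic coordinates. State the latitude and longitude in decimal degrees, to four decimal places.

lat -24.9296°, lon -153.7708°

Zone 5S: λ₀ = -153°, k₀ = 0.9996, false easting 500000 m, false northing 10000000 m.
Meridian distance M = (N − FN)/k₀ = -2758476.6 m.
Inverse transverse Mercator on WGS84 gives φ = -24.92960036°, λ = -153.77080010°.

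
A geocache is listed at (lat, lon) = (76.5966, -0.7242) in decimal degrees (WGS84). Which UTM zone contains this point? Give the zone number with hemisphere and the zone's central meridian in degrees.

Zone 30N, central meridian -3°

UTM zone = ⌊(λ + 180)/6⌋ + 1; -0.7242° ∈ [-6°, 0°) → zone 30.
Hemisphere: N (φ ≥ 0).
Central meridian λ₀ = 6×30 − 183 = -3°.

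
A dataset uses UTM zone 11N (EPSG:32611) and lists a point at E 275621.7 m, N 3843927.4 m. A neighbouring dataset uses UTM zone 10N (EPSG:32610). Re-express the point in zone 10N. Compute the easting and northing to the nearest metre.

E 825136 m, N 3846935 m

UTM 11N → geographic: φ = 34.71280000°, λ = -119.45010028°.
UTM 10N (λ₀ = -123°) forward: E = 825135.644 m, N = 3846934.584 m.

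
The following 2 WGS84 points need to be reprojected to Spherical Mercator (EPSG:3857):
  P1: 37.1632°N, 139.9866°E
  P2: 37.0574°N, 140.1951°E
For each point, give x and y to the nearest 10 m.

P1: x 15583240 m, y 4461880 m; P2: x 15606450 m, y 4447110 m

Web Mercator: x = R·λ, y = R·ln tan(π/4+φ/2), R = 6378137 m.
P1 (37.1632°, 139.9866°) → (15583237.030, 4461879.242) m.
P2 (37.0574°, 140.1951°) → (15606447.144, 4447110.630) m.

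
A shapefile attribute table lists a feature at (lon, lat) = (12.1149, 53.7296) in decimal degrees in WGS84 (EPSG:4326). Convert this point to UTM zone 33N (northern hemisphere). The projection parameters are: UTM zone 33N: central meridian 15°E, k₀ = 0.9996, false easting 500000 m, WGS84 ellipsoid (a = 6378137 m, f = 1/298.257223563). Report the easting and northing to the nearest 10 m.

E 309680 m, N 5957300 m

Zone 33 central meridian λ₀ = 6×33 − 183 = 15°; Δλ = -2.8851°.
Transverse Mercator on WGS84 with k₀ = 0.9996 gives E = 309683.659 m, N = 5957302.087 m.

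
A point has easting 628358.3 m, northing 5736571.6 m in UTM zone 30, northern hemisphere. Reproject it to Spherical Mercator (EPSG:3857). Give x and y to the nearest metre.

x -126893 m, y 6757799 m

Unproject from UTM 30N (λ₀ = -3°) → φ = 51.76530006°, λ = -1.13990069°.
Web Mercator (R = 6378137 m): x = -126893.164 m, y = 6757799.437 m.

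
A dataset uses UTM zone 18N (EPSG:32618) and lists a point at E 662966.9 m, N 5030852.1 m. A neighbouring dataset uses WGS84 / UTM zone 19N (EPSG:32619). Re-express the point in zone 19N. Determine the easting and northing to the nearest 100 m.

UTM 18N → geographic: φ = 45.41219976°, λ = -72.91730035°.
UTM 19N (λ₀ = -69°) forward: E = 193481.766 m, N = 5036210.423 m.

E 193500 m, N 5036200 m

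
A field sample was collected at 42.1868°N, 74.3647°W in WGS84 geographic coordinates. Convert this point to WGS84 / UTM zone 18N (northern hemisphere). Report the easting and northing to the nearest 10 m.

E 552460 m, N 4670710 m

Zone 18 central meridian λ₀ = 6×18 − 183 = -75°; Δλ = +0.6353°.
Transverse Mercator on WGS84 with k₀ = 0.9996 gives E = 552459.982 m, N = 4670712.071 m.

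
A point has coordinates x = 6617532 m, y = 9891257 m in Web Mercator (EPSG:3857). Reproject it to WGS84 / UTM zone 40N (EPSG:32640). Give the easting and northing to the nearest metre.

Web Mercator inverse (R = 6378137 m) → φ = 66.05260065°, λ = 59.44630139°.
UTM 40N forward: E = 610777.920 m, N = 7327934.834 m.

E 610778 m, N 7327935 m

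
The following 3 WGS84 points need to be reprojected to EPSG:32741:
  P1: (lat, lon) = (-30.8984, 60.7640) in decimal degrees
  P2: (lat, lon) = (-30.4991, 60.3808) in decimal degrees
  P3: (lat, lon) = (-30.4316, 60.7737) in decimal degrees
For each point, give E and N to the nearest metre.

P1: E 286286 m, N 6579516 m; P2: E 248615 m, N 6622991 m; P3: E 286187 m, N 6631284 m

UTM zone 41S: λ₀ = 63°, k₀ = 0.9996.
P1 (-30.8984°, 60.7640°) → (286286.076, 6579515.685) m.
P2 (-30.4991°, 60.3808°) → (248615.110, 6622990.775) m.
P3 (-30.4316°, 60.7737°) → (286187.356, 6631283.602) m.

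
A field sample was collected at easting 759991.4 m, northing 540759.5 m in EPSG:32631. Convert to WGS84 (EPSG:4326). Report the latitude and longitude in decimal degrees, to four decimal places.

Zone 31N: λ₀ = 3°, k₀ = 0.9996, false easting 500000 m.
Meridian distance M = (N − FN)/k₀ = 540975.9 m.
Inverse transverse Mercator on WGS84 gives φ = 4.88819966°, λ = 5.34429997°.

lat 4.8882°, lon 5.3443°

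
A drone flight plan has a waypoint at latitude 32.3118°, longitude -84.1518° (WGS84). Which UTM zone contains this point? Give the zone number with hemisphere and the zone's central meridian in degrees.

Zone 16N, central meridian -87°

UTM zone = ⌊(λ + 180)/6⌋ + 1; -84.1518° ∈ [-90°, -84°) → zone 16.
Hemisphere: N (φ ≥ 0).
Central meridian λ₀ = 6×16 − 183 = -87°.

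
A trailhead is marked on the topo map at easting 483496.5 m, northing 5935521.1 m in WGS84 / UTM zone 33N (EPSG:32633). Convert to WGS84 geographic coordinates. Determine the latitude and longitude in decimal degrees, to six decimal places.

lat 53.568300°, lon 14.750800°

Zone 33N: λ₀ = 15°, k₀ = 0.9996, false easting 500000 m.
Meridian distance M = (N − FN)/k₀ = 5937896.3 m.
Inverse transverse Mercator on WGS84 gives φ = 53.56829976°, λ = 14.75079952°.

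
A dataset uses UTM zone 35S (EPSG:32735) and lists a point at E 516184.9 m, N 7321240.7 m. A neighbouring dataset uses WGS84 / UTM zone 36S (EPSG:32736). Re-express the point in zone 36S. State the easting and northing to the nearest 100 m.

UTM 35S → geographic: φ = -24.22150034°, λ = 27.15940011°.
UTM 36S (λ₀ = 33°) forward: E = -93719.111 m, N = 7308805.754 m.

E -93700 m, N 7308800 m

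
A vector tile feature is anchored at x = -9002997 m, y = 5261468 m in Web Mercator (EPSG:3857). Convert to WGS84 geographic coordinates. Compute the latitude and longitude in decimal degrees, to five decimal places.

lat 42.66730°, lon -80.87530°

R = 6378137 m. λ = x/R = -80.87529808°.
φ = 2·arctan(exp(y/R)) − 90° = 2·arctan(2.28170) − 90° = 42.66730103°.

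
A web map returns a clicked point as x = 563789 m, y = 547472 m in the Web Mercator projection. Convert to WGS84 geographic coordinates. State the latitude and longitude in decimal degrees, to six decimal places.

R = 6378137 m. λ = x/R = 5.06460276°.
φ = 2·arctan(exp(y/R)) − 90° = 2·arctan(1.08963) − 90° = 4.91199661°.

lat 4.911997°, lon 5.064603°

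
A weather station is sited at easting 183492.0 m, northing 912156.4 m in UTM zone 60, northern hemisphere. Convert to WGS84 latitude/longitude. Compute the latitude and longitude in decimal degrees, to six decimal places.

lat 8.241700°, lon 174.127300°

Zone 60N: λ₀ = 177°, k₀ = 0.9996, false easting 500000 m.
Meridian distance M = (N − FN)/k₀ = 912521.4 m.
Inverse transverse Mercator on WGS84 gives φ = 8.24169958°, λ = 174.12729995°.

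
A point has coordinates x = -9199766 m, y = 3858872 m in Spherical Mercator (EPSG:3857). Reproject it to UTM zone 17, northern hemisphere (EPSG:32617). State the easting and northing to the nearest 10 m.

Web Mercator inverse (R = 6378137 m) → φ = 32.72509868°, λ = -82.64290408°.
UTM 17N forward: E = 346043.743 m, N = 3622005.502 m.

E 346040 m, N 3622010 m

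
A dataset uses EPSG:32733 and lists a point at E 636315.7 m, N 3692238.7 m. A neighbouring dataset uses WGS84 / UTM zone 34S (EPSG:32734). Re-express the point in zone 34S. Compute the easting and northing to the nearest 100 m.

E 270900 m, N 3688200 m

UTM 33S → geographic: φ = -56.89350028°, λ = 17.23779973°.
UTM 34S (λ₀ = 21°) forward: E = 270868.305 m, N = 3688163.952 m.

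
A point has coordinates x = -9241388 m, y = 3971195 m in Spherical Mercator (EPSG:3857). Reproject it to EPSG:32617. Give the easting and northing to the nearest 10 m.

Web Mercator inverse (R = 6378137 m) → φ = 33.56989789°, λ = -83.01680087°.
UTM 17N forward: E = 312804.255 m, N = 3716291.006 m.

E 312800 m, N 3716290 m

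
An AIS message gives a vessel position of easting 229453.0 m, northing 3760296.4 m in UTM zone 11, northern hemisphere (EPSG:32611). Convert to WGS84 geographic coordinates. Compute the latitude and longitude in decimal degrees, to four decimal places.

lat 33.9484°, lon -119.9274°

Zone 11N: λ₀ = -117°, k₀ = 0.9996, false easting 500000 m.
Meridian distance M = (N − FN)/k₀ = 3761801.1 m.
Inverse transverse Mercator on WGS84 gives φ = 33.94839992°, λ = -119.92739964°.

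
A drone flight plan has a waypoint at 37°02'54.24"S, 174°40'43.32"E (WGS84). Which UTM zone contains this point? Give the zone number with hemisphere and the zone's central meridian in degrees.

UTM zone = ⌊(λ + 180)/6⌋ + 1; 174.6787° ∈ [174°, 180°) → zone 60.
Hemisphere: S (φ < 0).
Central meridian λ₀ = 6×60 − 183 = 177°.

Zone 60S, central meridian 177°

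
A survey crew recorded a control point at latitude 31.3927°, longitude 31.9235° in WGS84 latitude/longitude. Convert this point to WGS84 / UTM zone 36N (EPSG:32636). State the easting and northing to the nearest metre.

Zone 36 central meridian λ₀ = 6×36 − 183 = 33°; Δλ = -1.0765°.
Transverse Mercator on WGS84 with k₀ = 0.9996 gives E = 397651.565 m, N = 3473625.160 m.

E 397652 m, N 3473625 m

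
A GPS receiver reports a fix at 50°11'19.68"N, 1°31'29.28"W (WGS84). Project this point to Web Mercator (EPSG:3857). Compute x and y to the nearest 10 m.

Web Mercator is spherical with R = a = 6378137 m.
x = R·λ = 6378137 × -0.026612780 = -169739.960 m.
y = R·ln tan(π/4 + φ/2) = 6378137 × 1.015819683 = 6479037.104 m.

x -169740 m, y 6479040 m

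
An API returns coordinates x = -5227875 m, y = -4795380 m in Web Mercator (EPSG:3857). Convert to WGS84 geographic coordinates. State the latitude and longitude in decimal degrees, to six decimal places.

R = 6378137 m. λ = x/R = -46.96280016°.
φ = 2·arctan(exp(y/R)) − 90° = 2·arctan(0.47150) − 90° = -39.51270132°.

lat -39.512701°, lon -46.962800°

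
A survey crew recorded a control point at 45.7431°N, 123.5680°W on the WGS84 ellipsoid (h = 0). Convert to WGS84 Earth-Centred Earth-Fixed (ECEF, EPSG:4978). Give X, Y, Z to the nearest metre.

X -2465396 m, Y -3715220 m, Z 4545366 m

WGS84: a = 6378137 m, e² = 0.006694380; N(φ) = a/√(1−e²sin²φ) = 6389116.558 m.
X = (N+h)·cosφ·cosλ = -2465396.337 m; Y = (N+h)·cosφ·sinλ = -3715219.813 m; Z = (N(1−e²)+h)·sinφ = 4545366.195 m.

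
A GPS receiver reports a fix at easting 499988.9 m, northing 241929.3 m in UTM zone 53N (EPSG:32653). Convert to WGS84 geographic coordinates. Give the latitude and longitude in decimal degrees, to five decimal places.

Zone 53N: λ₀ = 135°, k₀ = 0.9996, false easting 500000 m.
Meridian distance M = (N − FN)/k₀ = 242026.1 m.
Inverse transverse Mercator on WGS84 gives φ = 2.18879958°, λ = 134.99990017°.

lat 2.18880°, lon 134.99990°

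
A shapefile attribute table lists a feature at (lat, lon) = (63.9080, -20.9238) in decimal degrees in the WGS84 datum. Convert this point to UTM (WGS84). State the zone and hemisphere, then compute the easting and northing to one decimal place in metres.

Longitude -20.9238° lies in the 6° band [-24°, -18°), giving zone 27; latitude is north of the equator, so 27N.
Zone 27 central meridian λ₀ = 6×27 − 183 = -21°; Δλ = +0.0762°.
Transverse Mercator on WGS84 with k₀ = 0.9996 gives E = 503739.356 m, N = 7086764.648 m.

Zone 27N: E 503739.4 m, N 7086764.6 m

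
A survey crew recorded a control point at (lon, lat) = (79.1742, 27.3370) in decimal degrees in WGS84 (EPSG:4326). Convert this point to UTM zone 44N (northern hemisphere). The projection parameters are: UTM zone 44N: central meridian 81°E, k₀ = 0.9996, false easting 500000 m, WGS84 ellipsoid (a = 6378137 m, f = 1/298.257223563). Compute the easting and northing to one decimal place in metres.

E 319378.2 m, N 3025083.9 m

Zone 44 central meridian λ₀ = 6×44 − 183 = 81°; Δλ = -1.8258°.
Transverse Mercator on WGS84 with k₀ = 0.9996 gives E = 319378.225 m, N = 3025083.863 m.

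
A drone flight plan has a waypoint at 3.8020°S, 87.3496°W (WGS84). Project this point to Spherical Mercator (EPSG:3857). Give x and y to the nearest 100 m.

Web Mercator is spherical with R = a = 6378137 m.
x = R·λ = 6378137 × -1.524538120 = -9723712.993 m.
y = R·ln tan(π/4 + φ/2) = 6378137 × -0.066406171 = -423547.653 m.

x -9723700 m, y -423500 m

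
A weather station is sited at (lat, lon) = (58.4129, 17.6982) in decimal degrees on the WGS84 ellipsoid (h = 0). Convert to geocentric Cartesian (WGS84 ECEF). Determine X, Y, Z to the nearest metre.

WGS84: a = 6378137 m, e² = 0.006694380; N(φ) = a/√(1−e²sin²φ) = 6393685.233 m.
X = (N+h)·cosφ·cosλ = 3190471.265 m; Y = (N+h)·cosφ·sinλ = 1018098.824 m; Z = (N(1−e²)+h)·sinφ = 5409967.614 m.

X 3190471 m, Y 1018099 m, Z 5409968 m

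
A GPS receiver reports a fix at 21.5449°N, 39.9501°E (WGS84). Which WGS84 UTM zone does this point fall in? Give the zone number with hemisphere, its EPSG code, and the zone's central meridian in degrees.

Zone 37N (EPSG:32637), central meridian 39°

UTM zone = ⌊(λ + 180)/6⌋ + 1; 39.9501° ∈ [36°, 42°) → zone 37.
Hemisphere: N (φ ≥ 0).
Central meridian λ₀ = 6×37 − 183 = 39°.
EPSG code: 32637.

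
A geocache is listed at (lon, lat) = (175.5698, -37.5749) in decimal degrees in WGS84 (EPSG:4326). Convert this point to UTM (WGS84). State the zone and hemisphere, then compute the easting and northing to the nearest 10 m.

Longitude 175.5698° lies in the 6° band [174°, 180°), giving zone 60; latitude is south of the equator, so 60S.
Zone 60 central meridian λ₀ = 6×60 − 183 = 177°; Δλ = -1.4302°.
Transverse Mercator on WGS84 with k₀ = 0.9996 gives E = 373707.500 m, N = 5840387.701 m.

Zone 60S: E 373710 m, N 5840390 m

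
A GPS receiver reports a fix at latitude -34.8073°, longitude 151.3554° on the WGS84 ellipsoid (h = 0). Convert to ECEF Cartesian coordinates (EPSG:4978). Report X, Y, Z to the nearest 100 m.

WGS84: a = 6378137 m, e² = 0.006694380; N(φ) = a/√(1−e²sin²φ) = 6385104.565 m.
X = (N+h)·cosφ·cosλ = -4601010.630 m; Y = (N+h)·cosφ·sinλ = 2513200.554 m; Z = (N(1−e²)+h)·sinφ = -3620334.565 m.

X -4601000 m, Y 2513200 m, Z -3620300 m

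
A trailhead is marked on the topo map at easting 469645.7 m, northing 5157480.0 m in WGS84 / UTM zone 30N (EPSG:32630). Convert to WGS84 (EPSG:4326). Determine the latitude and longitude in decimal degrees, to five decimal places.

lat 46.57020°, lon -3.39610°

Zone 30N: λ₀ = -3°, k₀ = 0.9996, false easting 500000 m.
Meridian distance M = (N − FN)/k₀ = 5159543.8 m.
Inverse transverse Mercator on WGS84 gives φ = 46.57020005°, λ = -3.39609937°.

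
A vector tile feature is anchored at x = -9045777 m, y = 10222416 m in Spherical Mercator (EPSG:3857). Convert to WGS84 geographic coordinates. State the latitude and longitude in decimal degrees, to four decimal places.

lat 67.2318°, lon -81.2596°

R = 6378137 m. λ = x/R = -81.25959736°.
φ = 2·arctan(exp(y/R)) − 90° = 2·arctan(4.96656) − 90° = 67.23180151°.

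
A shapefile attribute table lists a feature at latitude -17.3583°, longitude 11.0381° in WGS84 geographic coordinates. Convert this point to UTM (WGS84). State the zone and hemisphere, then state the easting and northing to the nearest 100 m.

Longitude 11.0381° lies in the 6° band [6°, 12°), giving zone 32; latitude is south of the equator, so 32S.
Zone 32 central meridian λ₀ = 6×32 − 183 = 9°; Δλ = +2.0381°.
Transverse Mercator on WGS84 with k₀ = 0.9996 gives E = 716563.308 m, N = 8079657.829 m.

Zone 32S: E 716600 m, N 8079700 m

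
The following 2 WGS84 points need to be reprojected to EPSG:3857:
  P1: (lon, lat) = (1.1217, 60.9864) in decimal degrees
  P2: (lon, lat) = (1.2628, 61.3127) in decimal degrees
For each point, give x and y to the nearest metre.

P1: x 124867 m, y 8622701 m; P2: x 140574 m, y 8697980 m

Web Mercator: x = R·λ, y = R·ln tan(π/4+φ/2), R = 6378137 m.
P1 (60.9864°, 1.1217°) → (124867.073, 8622701.107) m.
P2 (61.3127°, 1.2628°) → (140574.253, 8697979.933) m.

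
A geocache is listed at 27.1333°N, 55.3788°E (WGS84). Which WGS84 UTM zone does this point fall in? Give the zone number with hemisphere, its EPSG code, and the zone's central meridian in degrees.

Zone 40N (EPSG:32640), central meridian 57°

UTM zone = ⌊(λ + 180)/6⌋ + 1; 55.3788° ∈ [54°, 60°) → zone 40.
Hemisphere: N (φ ≥ 0).
Central meridian λ₀ = 6×40 − 183 = 57°.
EPSG code: 32640.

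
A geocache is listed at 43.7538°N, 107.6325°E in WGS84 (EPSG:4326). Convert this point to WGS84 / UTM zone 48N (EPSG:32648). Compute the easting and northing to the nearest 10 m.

Zone 48 central meridian λ₀ = 6×48 − 183 = 105°; Δλ = +2.6325°.
Transverse Mercator on WGS84 with k₀ = 0.9996 gives E = 711932.496 m, N = 4847896.764 m.

E 711930 m, N 4847900 m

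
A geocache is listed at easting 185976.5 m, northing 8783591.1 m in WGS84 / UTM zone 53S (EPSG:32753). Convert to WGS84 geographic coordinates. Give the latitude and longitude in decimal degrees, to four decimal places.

Zone 53S: λ₀ = 135°, k₀ = 0.9996, false easting 500000 m, false northing 10000000 m.
Meridian distance M = (N − FN)/k₀ = -1216895.7 m.
Inverse transverse Mercator on WGS84 gives φ = -10.99029964°, λ = 132.12669989°.

lat -10.9903°, lon 132.1267°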